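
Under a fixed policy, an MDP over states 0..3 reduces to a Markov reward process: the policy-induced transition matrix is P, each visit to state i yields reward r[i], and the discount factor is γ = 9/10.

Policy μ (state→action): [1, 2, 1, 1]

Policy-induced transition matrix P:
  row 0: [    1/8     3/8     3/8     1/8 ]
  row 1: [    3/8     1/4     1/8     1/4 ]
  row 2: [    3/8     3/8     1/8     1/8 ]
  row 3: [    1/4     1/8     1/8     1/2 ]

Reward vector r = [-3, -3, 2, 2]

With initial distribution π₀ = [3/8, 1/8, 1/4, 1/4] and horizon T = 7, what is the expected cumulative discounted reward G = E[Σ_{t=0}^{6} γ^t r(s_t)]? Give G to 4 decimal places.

G = -3.7138

t=0: π = [0.3750, 0.1250, 0.2500, 0.2500], E[r] = -0.5000, γ^t·E[r] = -0.500000, running G = -0.500000
t=1: π = [0.2500, 0.2969, 0.2188, 0.2344], E[r] = -0.7344, γ^t·E[r] = -0.660938, running G = -1.160938
t=2: π = [0.2832, 0.2793, 0.1875, 0.2500], E[r] = -0.8125, γ^t·E[r] = -0.658125, running G = -1.819063
t=3: π = [0.2729, 0.2776, 0.1958, 0.2537], E[r] = -0.7527, γ^t·E[r] = -0.548708, running G = -2.367770
t=4: π = [0.2751, 0.2769, 0.1932, 0.2548], E[r] = -0.7597, γ^t·E[r] = -0.498442, running G = -2.866212
t=5: π = [0.2744, 0.2767, 0.1938, 0.2552], E[r] = -0.7553, γ^t·E[r] = -0.446019, running G = -3.312231
t=6: π = [0.2745, 0.2766, 0.1936, 0.2553], E[r] = -0.7557, γ^t·E[r] = -0.401584, running G = -3.713815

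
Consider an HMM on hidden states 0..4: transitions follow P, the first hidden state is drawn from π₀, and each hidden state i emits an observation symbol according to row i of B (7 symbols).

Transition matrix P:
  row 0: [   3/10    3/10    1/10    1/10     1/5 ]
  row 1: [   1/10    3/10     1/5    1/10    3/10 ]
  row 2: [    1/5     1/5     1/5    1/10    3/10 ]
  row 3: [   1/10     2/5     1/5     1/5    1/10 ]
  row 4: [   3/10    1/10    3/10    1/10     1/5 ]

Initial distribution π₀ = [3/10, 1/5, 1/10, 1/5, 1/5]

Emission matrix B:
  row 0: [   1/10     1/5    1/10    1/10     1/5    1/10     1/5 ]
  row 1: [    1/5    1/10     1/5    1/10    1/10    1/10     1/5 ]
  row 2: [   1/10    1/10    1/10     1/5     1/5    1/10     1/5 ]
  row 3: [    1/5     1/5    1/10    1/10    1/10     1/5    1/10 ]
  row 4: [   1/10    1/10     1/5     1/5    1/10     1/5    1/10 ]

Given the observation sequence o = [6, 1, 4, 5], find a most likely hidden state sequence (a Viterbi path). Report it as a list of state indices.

path = [0, 0, 0, 4]

t=0: δ = [6.000e-02, 4.000e-02, 2.000e-02, 2.000e-02, 2.000e-02]  (obs o_0=6)
t=1: δ = [3.600e-03, 1.800e-03, 8.000e-04, 1.200e-03, 1.200e-03]  ψ = [0, 0, 1, 0, 0]  (obs o_1=1)
t=2: δ = [2.160e-04, 1.080e-04, 7.200e-05, 3.600e-05, 7.200e-05]  ψ = [0, 0, 0, 0, 0]  (obs o_2=4)
t=3: δ = [6.480e-06, 6.480e-06, 2.160e-06, 4.320e-06, 8.640e-06]  ψ = [0, 0, 0, 0, 0]  (obs o_3=5)
backtrack: best end state = 4; path = [0, 0, 0, 4]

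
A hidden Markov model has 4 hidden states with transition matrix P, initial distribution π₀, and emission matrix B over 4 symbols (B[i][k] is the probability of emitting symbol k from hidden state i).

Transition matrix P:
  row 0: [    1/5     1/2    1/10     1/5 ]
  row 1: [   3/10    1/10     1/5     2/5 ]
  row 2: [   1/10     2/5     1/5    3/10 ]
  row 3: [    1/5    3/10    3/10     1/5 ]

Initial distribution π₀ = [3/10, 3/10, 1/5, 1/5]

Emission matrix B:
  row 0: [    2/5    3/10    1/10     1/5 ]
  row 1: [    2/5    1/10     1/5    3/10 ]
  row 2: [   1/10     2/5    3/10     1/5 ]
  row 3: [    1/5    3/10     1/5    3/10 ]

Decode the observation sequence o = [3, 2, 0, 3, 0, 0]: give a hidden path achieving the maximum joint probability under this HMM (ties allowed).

t=0: δ = [6.000e-02, 9.000e-02, 4.000e-02, 6.000e-02]  (obs o_0=3)
t=1: δ = [2.700e-03, 6.000e-03, 5.400e-03, 7.200e-03]  ψ = [1, 0, 1, 1]  (obs o_1=2)
t=2: δ = [7.200e-04, 8.640e-04, 2.160e-04, 4.800e-04]  ψ = [1, 2, 3, 1]  (obs o_2=0)
t=3: δ = [5.184e-05, 1.080e-04, 3.456e-05, 1.037e-04]  ψ = [1, 0, 1, 1]  (obs o_3=3)
t=4: δ = [1.296e-05, 1.244e-05, 3.110e-06, 8.640e-06]  ψ = [1, 3, 3, 1]  (obs o_4=0)
t=5: δ = [1.493e-06, 2.592e-06, 2.592e-07, 9.953e-07]  ψ = [1, 0, 3, 1]  (obs o_5=0)
backtrack: best end state = 1; path = [0, 1, 0, 1, 0, 1]

path = [0, 1, 0, 1, 0, 1]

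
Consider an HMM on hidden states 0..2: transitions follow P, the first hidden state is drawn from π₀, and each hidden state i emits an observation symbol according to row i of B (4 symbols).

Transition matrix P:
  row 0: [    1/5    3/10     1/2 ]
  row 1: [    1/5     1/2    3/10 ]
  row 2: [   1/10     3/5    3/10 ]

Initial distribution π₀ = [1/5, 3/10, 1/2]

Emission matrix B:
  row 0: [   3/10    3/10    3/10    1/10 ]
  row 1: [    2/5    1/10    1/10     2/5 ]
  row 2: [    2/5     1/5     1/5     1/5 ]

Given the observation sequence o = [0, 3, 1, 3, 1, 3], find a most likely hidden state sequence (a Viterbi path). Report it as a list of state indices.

t=0: δ = [6.000e-02, 1.200e-01, 2.000e-01]  (obs o_0=0)
t=1: δ = [2.400e-03, 4.800e-02, 1.200e-02]  ψ = [1, 2, 2]  (obs o_1=3)
t=2: δ = [2.880e-03, 2.400e-03, 2.880e-03]  ψ = [1, 1, 1]  (obs o_2=1)
t=3: δ = [5.760e-05, 6.912e-04, 2.880e-04]  ψ = [0, 2, 0]  (obs o_3=3)
t=4: δ = [4.147e-05, 3.456e-05, 4.147e-05]  ψ = [1, 1, 1]  (obs o_4=1)
t=5: δ = [8.294e-07, 9.953e-06, 4.147e-06]  ψ = [0, 2, 0]  (obs o_5=3)
backtrack: best end state = 1; path = [2, 1, 2, 1, 2, 1]

path = [2, 1, 2, 1, 2, 1]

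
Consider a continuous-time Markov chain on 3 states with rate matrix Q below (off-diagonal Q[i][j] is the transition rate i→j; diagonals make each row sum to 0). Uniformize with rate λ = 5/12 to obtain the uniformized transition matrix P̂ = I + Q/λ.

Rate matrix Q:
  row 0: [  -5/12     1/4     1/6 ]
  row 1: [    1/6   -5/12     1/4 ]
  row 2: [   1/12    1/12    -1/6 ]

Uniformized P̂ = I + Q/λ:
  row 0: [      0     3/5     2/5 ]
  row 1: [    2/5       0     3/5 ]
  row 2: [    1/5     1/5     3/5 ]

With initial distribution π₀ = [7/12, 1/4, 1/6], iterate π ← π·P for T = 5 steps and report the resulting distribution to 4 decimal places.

t=0: π = [0.5833, 0.2500, 0.1667]
t=1: π = [0.1333, 0.3833, 0.4833]
t=2: π = [0.2500, 0.1767, 0.5733]
t=3: π = [0.1853, 0.2647, 0.5500]
t=4: π = [0.2159, 0.2212, 0.5629]
t=5: π = [0.2011, 0.2421, 0.5568]

π = [0.2011, 0.2421, 0.5568]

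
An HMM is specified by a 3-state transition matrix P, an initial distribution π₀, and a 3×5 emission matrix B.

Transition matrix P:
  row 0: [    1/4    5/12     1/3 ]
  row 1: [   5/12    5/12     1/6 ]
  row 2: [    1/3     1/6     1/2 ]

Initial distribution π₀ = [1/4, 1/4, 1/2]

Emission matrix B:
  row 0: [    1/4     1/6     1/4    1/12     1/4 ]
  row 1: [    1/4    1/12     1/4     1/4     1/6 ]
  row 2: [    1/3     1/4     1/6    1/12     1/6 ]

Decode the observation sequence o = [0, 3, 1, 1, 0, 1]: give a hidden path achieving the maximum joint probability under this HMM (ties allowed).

path = [2, 2, 2, 2, 2, 2]

t=0: δ = [6.250e-02, 6.250e-02, 1.667e-01]  (obs o_0=0)
t=1: δ = [4.630e-03, 6.944e-03, 6.944e-03]  ψ = [2, 2, 2]  (obs o_1=3)
t=2: δ = [4.823e-04, 2.411e-04, 8.681e-04]  ψ = [1, 1, 2]  (obs o_2=1)
t=3: δ = [4.823e-05, 1.674e-05, 1.085e-04]  ψ = [2, 0, 2]  (obs o_3=1)
t=4: δ = [9.042e-06, 5.023e-06, 1.808e-05]  ψ = [2, 0, 2]  (obs o_4=0)
t=5: δ = [1.005e-06, 3.140e-07, 2.261e-06]  ψ = [2, 0, 2]  (obs o_5=1)
backtrack: best end state = 2; path = [2, 2, 2, 2, 2, 2]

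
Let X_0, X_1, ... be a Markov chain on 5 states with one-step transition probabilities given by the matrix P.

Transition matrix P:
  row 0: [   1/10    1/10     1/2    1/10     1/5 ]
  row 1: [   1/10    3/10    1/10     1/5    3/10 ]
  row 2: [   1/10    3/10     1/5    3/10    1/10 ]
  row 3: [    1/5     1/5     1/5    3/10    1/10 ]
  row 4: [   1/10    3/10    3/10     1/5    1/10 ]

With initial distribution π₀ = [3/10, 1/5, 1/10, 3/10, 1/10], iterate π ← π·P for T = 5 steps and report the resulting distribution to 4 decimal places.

t=0: π = [0.3000, 0.2000, 0.1000, 0.3000, 0.1000]
t=1: π = [0.1300, 0.2100, 0.2800, 0.2100, 0.1700]
t=2: π = [0.1210, 0.2530, 0.2350, 0.2360, 0.1550]
t=3: π = [0.1236, 0.2522, 0.2265, 0.2350, 0.1627]
t=4: π = [0.1235, 0.2518, 0.2281, 0.2338, 0.1628]
t=5: π = [0.1234, 0.2519, 0.2282, 0.2338, 0.1627]

π = [0.1234, 0.2519, 0.2282, 0.2338, 0.1627]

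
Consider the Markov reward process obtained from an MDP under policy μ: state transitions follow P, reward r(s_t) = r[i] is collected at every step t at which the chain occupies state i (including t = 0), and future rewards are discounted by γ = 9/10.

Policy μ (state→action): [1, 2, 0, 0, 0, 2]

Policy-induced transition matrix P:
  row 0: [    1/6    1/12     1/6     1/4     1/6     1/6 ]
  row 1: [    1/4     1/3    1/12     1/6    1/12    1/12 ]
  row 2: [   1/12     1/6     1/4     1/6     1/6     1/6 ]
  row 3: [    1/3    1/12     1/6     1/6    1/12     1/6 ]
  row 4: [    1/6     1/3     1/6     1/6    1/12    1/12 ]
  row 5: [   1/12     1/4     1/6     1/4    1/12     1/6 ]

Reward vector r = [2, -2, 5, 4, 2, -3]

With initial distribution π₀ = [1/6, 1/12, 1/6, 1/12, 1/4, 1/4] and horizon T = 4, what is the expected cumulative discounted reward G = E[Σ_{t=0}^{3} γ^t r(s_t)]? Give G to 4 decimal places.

t=0: π = [0.1667, 0.0833, 0.1667, 0.0833, 0.2500, 0.2500], E[r] = 1.0833, γ^t·E[r] = 1.083333, running G = 1.083333
t=1: π = [0.1528, 0.2222, 0.1736, 0.2014, 0.1111, 0.1389], E[r] = 1.3403, γ^t·E[r] = 1.206250, running G = 2.289583
t=2: π = [0.1927, 0.2043, 0.1626, 0.1910, 0.1105, 0.1389], E[r] = 1.3582, γ^t·E[r] = 1.100156, running G = 3.389740
t=3: π = [0.1904, 0.1987, 0.1632, 0.1943, 0.1129, 0.1404], E[r] = 1.3811, γ^t·E[r] = 1.006805, running G = 4.396544

G = 4.3965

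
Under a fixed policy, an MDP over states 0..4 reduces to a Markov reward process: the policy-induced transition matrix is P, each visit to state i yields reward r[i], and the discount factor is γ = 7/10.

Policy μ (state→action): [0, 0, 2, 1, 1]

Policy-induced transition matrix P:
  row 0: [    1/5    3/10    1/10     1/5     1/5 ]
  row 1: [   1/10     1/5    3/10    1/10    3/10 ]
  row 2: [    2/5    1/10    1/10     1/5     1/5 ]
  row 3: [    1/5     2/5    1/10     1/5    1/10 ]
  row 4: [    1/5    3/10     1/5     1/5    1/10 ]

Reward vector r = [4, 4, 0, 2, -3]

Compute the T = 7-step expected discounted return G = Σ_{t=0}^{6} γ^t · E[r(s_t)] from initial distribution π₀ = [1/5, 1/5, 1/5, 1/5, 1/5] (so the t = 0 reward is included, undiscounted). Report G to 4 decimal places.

G = 4.8498

t=0: π = [0.2000, 0.2000, 0.2000, 0.2000, 0.2000], E[r] = 1.4000, γ^t·E[r] = 1.400000, running G = 1.400000
t=1: π = [0.2200, 0.2600, 0.1600, 0.1800, 0.1800], E[r] = 1.7400, γ^t·E[r] = 1.218000, running G = 2.618000
t=2: π = [0.2060, 0.2600, 0.1700, 0.1740, 0.1900], E[r] = 1.6420, γ^t·E[r] = 0.804580, running G = 3.422580
t=3: π = [0.2080, 0.2574, 0.1710, 0.1740, 0.1896], E[r] = 1.6408, γ^t·E[r] = 0.562794, running G = 3.985374
t=4: π = [0.2085, 0.2575, 0.1704, 0.1743, 0.1894], E[r] = 1.6441, γ^t·E[r] = 0.394739, running G = 4.380113
t=5: π = [0.2083, 0.2576, 0.1704, 0.1743, 0.1894], E[r] = 1.6441, γ^t·E[r] = 0.276324, running G = 4.656437
t=6: π = [0.2083, 0.2576, 0.1705, 0.1742, 0.1894], E[r] = 1.6439, γ^t·E[r] = 0.193406, running G = 4.849843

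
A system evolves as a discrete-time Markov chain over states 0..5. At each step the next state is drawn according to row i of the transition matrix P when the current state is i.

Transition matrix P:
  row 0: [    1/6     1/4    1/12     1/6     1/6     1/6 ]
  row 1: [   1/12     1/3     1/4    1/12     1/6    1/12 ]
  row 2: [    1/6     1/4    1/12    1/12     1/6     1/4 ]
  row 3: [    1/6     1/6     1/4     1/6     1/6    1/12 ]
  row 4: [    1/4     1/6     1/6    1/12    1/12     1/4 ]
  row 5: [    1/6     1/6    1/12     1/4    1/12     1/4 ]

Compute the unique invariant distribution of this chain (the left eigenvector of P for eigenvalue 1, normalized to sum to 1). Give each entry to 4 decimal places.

Balance equations π_j = Σ_i π_i·P[i][j]:
  π_0 = 1/6·π_0 + 1/12·π_1 + 1/6·π_2 + 1/6·π_3 + 1/4·π_4 + 1/6·π_5
  π_1 = 1/4·π_0 + 1/3·π_1 + 1/4·π_2 + 1/6·π_3 + 1/6·π_4 + 1/6·π_5
  π_2 = 1/12·π_0 + 1/4·π_1 + 1/12·π_2 + 1/4·π_3 + 1/6·π_4 + 1/12·π_5
  π_3 = 1/6·π_0 + 1/12·π_1 + 1/12·π_2 + 1/6·π_3 + 1/12·π_4 + 1/4·π_5
  π_4 = 1/6·π_0 + 1/6·π_1 + 1/6·π_2 + 1/6·π_3 + 1/12·π_4 + 1/12·π_5
  normalize: π_0 + π_1 + π_2 + π_3 + π_4 + π_5 = 1
Solving the linear system gives exactly π = [36501/229469, 53135/229469, 35911/229469, 31492/229469, 32209/229469, 40221/229469].

π = [0.1591, 0.2316, 0.1565, 0.1372, 0.1404, 0.1753]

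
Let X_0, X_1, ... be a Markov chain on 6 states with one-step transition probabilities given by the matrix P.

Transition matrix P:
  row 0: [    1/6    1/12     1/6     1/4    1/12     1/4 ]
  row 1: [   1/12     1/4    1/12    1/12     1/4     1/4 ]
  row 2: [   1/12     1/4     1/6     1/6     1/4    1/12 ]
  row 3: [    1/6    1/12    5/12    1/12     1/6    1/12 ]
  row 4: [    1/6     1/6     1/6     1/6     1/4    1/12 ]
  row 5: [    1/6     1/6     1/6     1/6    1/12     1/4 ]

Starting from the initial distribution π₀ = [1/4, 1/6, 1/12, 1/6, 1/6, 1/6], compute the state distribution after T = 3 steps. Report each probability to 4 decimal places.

t=0: π = [0.2500, 0.1667, 0.0833, 0.1667, 0.1667, 0.1667]
t=1: π = [0.1458, 0.1528, 0.1944, 0.1597, 0.1667, 0.1806]
t=2: π = [0.1377, 0.1701, 0.1939, 0.1528, 0.1823, 0.1632]
t=3: π = [0.1363, 0.1728, 0.1907, 0.1512, 0.1871, 0.1618]

π = [0.1363, 0.1728, 0.1907, 0.1512, 0.1871, 0.1618]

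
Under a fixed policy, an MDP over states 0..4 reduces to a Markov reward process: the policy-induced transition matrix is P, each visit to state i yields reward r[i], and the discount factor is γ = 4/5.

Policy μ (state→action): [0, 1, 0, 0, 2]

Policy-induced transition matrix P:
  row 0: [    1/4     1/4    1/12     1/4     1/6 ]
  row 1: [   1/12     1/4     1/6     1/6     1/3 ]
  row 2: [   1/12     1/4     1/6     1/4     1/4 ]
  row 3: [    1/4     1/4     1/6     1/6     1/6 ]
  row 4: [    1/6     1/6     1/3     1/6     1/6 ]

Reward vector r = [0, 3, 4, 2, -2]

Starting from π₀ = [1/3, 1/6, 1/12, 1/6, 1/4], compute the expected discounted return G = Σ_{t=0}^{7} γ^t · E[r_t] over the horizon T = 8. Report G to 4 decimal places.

t=0: π = [0.3333, 0.1667, 0.0833, 0.1667, 0.2500], E[r] = 0.6667, γ^t·E[r] = 0.666667, running G = 0.666667
t=1: π = [0.1875, 0.2292, 0.1806, 0.2014, 0.2014], E[r] = 1.4097, γ^t·E[r] = 1.127778, running G = 1.794444
t=2: π = [0.1649, 0.2332, 0.1846, 0.1973, 0.2199], E[r] = 1.3929, γ^t·E[r] = 0.891481, running G = 2.685926
t=3: π = [0.1620, 0.2317, 0.1896, 0.1958, 0.2209], E[r] = 1.4031, γ^t·E[r] = 0.718370, running G = 3.404296
t=4: π = [0.1614, 0.2316, 0.1900, 0.1960, 0.2211], E[r] = 1.4045, γ^t·E[r] = 0.575277, running G = 3.979574
t=5: π = [0.1613, 0.2316, 0.1901, 0.1959, 0.2211], E[r] = 1.4047, γ^t·E[r] = 0.460288, running G = 4.439862
t=6: π = [0.1613, 0.2316, 0.1901, 0.1959, 0.2211], E[r] = 1.4047, γ^t·E[r] = 0.368237, running G = 4.808099
t=7: π = [0.1613, 0.2316, 0.1901, 0.1959, 0.2211], E[r] = 1.4047, γ^t·E[r] = 0.294590, running G = 5.102689

G = 5.1027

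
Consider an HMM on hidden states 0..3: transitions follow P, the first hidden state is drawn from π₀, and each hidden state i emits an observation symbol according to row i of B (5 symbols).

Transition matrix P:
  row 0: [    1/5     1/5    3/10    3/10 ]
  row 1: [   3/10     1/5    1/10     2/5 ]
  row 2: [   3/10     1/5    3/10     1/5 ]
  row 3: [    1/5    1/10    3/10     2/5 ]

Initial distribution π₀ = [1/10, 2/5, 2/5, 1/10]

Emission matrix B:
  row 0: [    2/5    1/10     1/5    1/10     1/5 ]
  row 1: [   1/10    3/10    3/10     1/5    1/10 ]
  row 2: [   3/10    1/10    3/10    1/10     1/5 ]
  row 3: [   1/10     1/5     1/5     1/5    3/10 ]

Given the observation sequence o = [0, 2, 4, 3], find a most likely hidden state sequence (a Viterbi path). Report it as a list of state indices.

path = [2, 1, 3, 3]

t=0: δ = [4.000e-02, 4.000e-02, 1.200e-01, 1.000e-02]  (obs o_0=0)
t=1: δ = [7.200e-03, 7.200e-03, 1.080e-02, 4.800e-03]  ψ = [2, 2, 2, 2]  (obs o_1=2)
t=2: δ = [6.480e-04, 2.160e-04, 6.480e-04, 8.640e-04]  ψ = [2, 2, 2, 1]  (obs o_2=4)
t=3: δ = [1.944e-05, 2.592e-05, 2.592e-05, 6.912e-05]  ψ = [2, 0, 3, 3]  (obs o_3=3)
backtrack: best end state = 3; path = [2, 1, 3, 3]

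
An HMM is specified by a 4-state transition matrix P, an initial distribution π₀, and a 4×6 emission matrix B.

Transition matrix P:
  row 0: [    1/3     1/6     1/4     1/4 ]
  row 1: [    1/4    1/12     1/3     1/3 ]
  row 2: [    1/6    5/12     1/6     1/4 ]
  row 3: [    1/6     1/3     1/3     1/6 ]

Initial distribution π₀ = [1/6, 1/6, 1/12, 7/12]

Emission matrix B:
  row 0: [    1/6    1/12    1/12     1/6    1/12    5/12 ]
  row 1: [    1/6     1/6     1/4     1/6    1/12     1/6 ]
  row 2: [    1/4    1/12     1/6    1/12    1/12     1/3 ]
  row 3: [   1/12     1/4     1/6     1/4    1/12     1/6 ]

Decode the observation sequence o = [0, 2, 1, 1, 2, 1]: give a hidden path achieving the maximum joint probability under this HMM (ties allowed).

t=0: δ = [2.778e-02, 2.778e-02, 2.083e-02, 4.861e-02]  (obs o_0=0)
t=1: δ = [7.716e-04, 4.051e-03, 2.701e-03, 1.543e-03]  ψ = [0, 3, 3, 1]  (obs o_1=2)
t=2: δ = [8.439e-05, 1.875e-04, 1.125e-04, 3.376e-04]  ψ = [1, 2, 1, 1]  (obs o_2=1)
t=3: δ = [4.689e-06, 1.875e-05, 9.377e-06, 1.563e-05]  ψ = [3, 3, 3, 1]  (obs o_3=1)
t=4: δ = [3.907e-07, 1.302e-06, 1.042e-06, 1.042e-06]  ψ = [1, 3, 1, 1]  (obs o_4=2)
t=5: δ = [2.713e-08, 7.235e-08, 3.618e-08, 1.085e-07]  ψ = [1, 2, 1, 1]  (obs o_5=1)
backtrack: best end state = 3; path = [3, 2, 1, 3, 1, 3]

path = [3, 2, 1, 3, 1, 3]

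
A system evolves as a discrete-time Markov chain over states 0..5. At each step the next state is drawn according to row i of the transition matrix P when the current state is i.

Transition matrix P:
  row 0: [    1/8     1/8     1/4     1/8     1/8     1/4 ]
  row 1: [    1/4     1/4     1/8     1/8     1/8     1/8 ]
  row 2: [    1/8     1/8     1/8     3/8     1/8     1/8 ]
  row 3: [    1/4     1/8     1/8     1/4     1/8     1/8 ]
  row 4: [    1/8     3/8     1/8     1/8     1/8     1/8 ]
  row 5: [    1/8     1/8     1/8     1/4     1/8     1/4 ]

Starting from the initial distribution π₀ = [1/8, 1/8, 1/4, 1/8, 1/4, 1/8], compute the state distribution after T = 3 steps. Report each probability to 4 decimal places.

π = [0.1736, 0.1790, 0.1472, 0.2075, 0.1250, 0.1677]

t=0: π = [0.1250, 0.1250, 0.2500, 0.1250, 0.2500, 0.1250]
t=1: π = [0.1563, 0.2031, 0.1406, 0.2188, 0.1250, 0.1563]
t=2: π = [0.1777, 0.1816, 0.1445, 0.2070, 0.1250, 0.1641]
t=3: π = [0.1736, 0.1790, 0.1472, 0.2075, 0.1250, 0.1677]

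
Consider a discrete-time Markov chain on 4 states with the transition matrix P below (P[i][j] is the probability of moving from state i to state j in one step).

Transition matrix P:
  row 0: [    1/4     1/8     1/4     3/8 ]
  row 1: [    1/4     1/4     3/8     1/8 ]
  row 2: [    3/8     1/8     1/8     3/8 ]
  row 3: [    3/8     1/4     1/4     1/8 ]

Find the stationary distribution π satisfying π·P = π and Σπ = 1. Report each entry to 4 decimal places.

Balance equations π_j = Σ_i π_i·P[i][j]:
  π_0 = 1/4·π_0 + 1/4·π_1 + 3/8·π_2 + 3/8·π_3
  π_1 = 1/8·π_0 + 1/4·π_1 + 1/8·π_2 + 1/4·π_3
  π_2 = 1/4·π_0 + 3/8·π_1 + 1/8·π_2 + 1/4·π_3
  normalize: π_0 + π_1 + π_2 + π_3 = 1
Solving the linear system gives exactly π = [203/648, 13/72, 157/648, 19/72].

π = [0.3133, 0.1806, 0.2423, 0.2639]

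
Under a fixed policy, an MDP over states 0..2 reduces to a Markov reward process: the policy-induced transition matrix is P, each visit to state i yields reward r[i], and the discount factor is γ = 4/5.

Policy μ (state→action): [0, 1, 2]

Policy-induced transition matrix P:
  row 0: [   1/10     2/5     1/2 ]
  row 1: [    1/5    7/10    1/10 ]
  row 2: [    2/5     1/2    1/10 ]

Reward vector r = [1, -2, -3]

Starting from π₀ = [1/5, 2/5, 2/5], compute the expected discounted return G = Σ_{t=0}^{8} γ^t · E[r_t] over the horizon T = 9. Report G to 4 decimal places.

t=0: π = [0.2000, 0.4000, 0.4000], E[r] = -1.8000, γ^t·E[r] = -1.800000, running G = -1.800000
t=1: π = [0.2600, 0.5600, 0.1800], E[r] = -1.4000, γ^t·E[r] = -1.120000, running G = -2.920000
t=2: π = [0.2100, 0.5860, 0.2040], E[r] = -1.5740, γ^t·E[r] = -1.007360, running G = -3.927360
t=3: π = [0.2198, 0.5962, 0.1840], E[r] = -1.5246, γ^t·E[r] = -0.780595, running G = -4.707955
t=4: π = [0.2148, 0.5973, 0.1879], E[r] = -1.5435, γ^t·E[r] = -0.632201, running G = -5.340156
t=5: π = [0.2161, 0.5980, 0.1859], E[r] = -1.5376, γ^t·E[r] = -0.503848, running G = -5.844004
t=6: π = [0.2156, 0.5980, 0.1864], E[r] = -1.5397, γ^t·E[r] = -0.403627, running G = -6.247631
t=7: π = [0.2157, 0.5980, 0.1862], E[r] = -1.5390, γ^t·E[r] = -0.322760, running G = -6.570391
t=8: π = [0.2157, 0.5980, 0.1863], E[r] = -1.5393, γ^t·E[r] = -0.258247, running G = -6.828638

G = -6.8286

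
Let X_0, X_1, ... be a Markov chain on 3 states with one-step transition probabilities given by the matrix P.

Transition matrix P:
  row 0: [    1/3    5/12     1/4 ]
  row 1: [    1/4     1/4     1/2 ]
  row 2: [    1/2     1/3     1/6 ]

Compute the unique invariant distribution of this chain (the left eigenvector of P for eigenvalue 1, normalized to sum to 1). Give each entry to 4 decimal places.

π = [0.3568, 0.3351, 0.3081]

Balance equations π_j = Σ_i π_i·P[i][j]:
  π_0 = 1/3·π_0 + 1/4·π_1 + 1/2·π_2
  π_1 = 5/12·π_0 + 1/4·π_1 + 1/3·π_2
  normalize: π_0 + π_1 + π_2 = 1
Solving the linear system gives exactly π = [66/185, 62/185, 57/185].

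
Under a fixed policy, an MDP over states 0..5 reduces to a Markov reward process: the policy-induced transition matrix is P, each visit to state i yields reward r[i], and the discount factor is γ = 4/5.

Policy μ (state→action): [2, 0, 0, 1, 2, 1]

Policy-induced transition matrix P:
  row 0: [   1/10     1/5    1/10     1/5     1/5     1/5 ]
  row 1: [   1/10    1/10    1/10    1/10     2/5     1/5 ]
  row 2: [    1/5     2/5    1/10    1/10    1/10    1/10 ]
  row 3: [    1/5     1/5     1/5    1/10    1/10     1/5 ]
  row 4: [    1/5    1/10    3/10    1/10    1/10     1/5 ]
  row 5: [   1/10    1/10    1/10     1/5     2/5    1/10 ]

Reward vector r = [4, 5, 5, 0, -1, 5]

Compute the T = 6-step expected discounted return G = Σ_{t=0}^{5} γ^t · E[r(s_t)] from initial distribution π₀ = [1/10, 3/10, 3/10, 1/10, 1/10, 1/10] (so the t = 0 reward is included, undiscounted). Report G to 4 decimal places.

t=0: π = [0.1000, 0.3000, 0.3000, 0.1000, 0.1000, 0.1000], E[r] = 3.8000, γ^t·E[r] = 3.800000, running G = 3.800000
t=1: π = [0.1500, 0.2100, 0.1300, 0.1200, 0.2300, 0.1600], E[r] = 2.8700, γ^t·E[r] = 2.296000, running G = 6.096000
t=2: π = [0.1480, 0.1660, 0.1580, 0.1310, 0.2260, 0.1710], E[r] = 2.8410, γ^t·E[r] = 1.818240, running G = 7.914240
t=3: π = [0.1515, 0.1753, 0.1583, 0.1319, 0.2159, 0.1671], E[r] = 2.8936, γ^t·E[r] = 1.481523, running G = 9.395763
t=4: π = [0.1506, 0.1758, 0.1564, 0.1319, 0.2179, 0.1675], E[r] = 2.8829, γ^t·E[r] = 1.180824, running G = 10.576587
t=5: π = [0.1506, 0.1752, 0.1568, 0.1318, 0.2180, 0.1676], E[r] = 2.8821, γ^t·E[r] = 0.944396, running G = 11.520982

G = 11.5210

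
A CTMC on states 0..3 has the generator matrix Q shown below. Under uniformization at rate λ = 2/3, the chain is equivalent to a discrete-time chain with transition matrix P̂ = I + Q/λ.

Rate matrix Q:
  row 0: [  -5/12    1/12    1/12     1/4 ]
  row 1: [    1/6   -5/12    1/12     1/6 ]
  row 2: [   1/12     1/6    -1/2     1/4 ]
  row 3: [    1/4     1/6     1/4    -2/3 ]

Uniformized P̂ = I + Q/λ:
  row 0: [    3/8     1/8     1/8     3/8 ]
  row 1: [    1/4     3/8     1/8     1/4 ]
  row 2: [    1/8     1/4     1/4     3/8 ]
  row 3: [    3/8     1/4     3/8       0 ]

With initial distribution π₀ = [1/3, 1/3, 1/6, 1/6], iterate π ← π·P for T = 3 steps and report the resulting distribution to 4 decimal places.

π = [0.2904, 0.2435, 0.2126, 0.2536]

t=0: π = [0.3333, 0.3333, 0.1667, 0.1667]
t=1: π = [0.2917, 0.2500, 0.1875, 0.2708]
t=2: π = [0.2969, 0.2448, 0.2161, 0.2422]
t=3: π = [0.2904, 0.2435, 0.2126, 0.2536]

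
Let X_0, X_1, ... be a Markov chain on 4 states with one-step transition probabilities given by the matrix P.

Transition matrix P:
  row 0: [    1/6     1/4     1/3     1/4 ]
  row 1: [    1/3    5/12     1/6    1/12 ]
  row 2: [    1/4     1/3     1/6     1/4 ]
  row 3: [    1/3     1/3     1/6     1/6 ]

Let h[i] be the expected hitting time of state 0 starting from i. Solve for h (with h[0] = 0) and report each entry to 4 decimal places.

h = [0.0000, 3.1304, 3.3913, 3.1304]

First-step conditioning: h[0] = 0; for i ≠ 0, h[i] = 1 + Σ_k P[i][k]·h[k].
  h[1] = 1 + 5/12·h[1] + 1/6·h[2] + 1/12·h[3]
  h[2] = 1 + 1/3·h[1] + 1/6·h[2] + 1/4·h[3]
  h[3] = 1 + 1/3·h[1] + 1/6·h[2] + 1/6·h[3]
Solving the 3×3 linear system over states ≠ 0 gives exactly h = [0, 72/23, 78/23, 72/23] (h[0] = 0 is the target).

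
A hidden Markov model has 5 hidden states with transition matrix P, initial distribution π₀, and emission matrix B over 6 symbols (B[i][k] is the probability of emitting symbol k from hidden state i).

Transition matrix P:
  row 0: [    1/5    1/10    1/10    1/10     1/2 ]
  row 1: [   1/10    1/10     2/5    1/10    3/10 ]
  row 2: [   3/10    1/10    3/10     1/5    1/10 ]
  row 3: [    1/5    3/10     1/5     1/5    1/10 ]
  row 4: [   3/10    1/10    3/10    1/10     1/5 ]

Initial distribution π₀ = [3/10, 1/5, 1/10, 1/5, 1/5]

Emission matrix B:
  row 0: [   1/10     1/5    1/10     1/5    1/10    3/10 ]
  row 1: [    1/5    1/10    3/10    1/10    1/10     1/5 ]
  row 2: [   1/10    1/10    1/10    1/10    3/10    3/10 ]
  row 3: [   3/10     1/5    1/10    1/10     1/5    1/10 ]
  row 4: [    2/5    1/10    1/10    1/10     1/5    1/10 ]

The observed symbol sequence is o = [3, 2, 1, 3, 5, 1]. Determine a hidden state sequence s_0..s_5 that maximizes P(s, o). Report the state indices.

path = [0, 4, 0, 4, 2, 0]

t=0: δ = [6.000e-02, 2.000e-02, 1.000e-02, 2.000e-02, 2.000e-02]  (obs o_0=3)
t=1: δ = [1.200e-03, 1.800e-03, 8.000e-04, 6.000e-04, 3.000e-03]  ψ = [0, 0, 1, 0, 0]  (obs o_1=2)
t=2: δ = [1.800e-04, 3.000e-05, 9.000e-05, 6.000e-05, 6.000e-05]  ψ = [4, 4, 4, 4, 0]  (obs o_2=1)
t=3: δ = [7.200e-06, 1.800e-06, 2.700e-06, 1.800e-06, 9.000e-06]  ψ = [0, 0, 2, 0, 0]  (obs o_3=3)
t=4: δ = [8.100e-07, 1.800e-07, 8.100e-07, 9.000e-08, 3.600e-07]  ψ = [4, 4, 4, 4, 0]  (obs o_4=5)
t=5: δ = [4.860e-08, 8.100e-09, 2.430e-08, 3.240e-08, 4.050e-08]  ψ = [2, 0, 2, 2, 0]  (obs o_5=1)
backtrack: best end state = 0; path = [0, 4, 0, 4, 2, 0]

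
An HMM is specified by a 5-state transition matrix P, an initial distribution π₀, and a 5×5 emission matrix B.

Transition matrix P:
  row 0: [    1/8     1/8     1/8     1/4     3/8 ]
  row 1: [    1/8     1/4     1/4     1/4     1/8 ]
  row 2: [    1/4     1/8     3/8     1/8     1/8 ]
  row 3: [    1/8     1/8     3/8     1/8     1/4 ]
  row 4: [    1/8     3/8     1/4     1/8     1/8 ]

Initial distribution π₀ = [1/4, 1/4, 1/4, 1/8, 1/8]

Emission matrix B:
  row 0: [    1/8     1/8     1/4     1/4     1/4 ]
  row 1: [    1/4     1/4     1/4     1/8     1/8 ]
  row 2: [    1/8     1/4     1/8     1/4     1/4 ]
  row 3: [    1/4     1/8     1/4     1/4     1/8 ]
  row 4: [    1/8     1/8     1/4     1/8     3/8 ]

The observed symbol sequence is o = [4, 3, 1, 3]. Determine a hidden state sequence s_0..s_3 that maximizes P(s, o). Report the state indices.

t=0: δ = [6.250e-02, 3.125e-02, 6.250e-02, 1.562e-02, 4.688e-02]  (obs o_0=4)
t=1: δ = [3.906e-03, 2.197e-03, 5.859e-03, 3.906e-03, 2.930e-03]  ψ = [2, 4, 2, 0, 0]  (obs o_1=3)
t=2: δ = [1.831e-04, 2.747e-04, 5.493e-04, 1.221e-04, 1.831e-04]  ψ = [2, 4, 2, 0, 0]  (obs o_2=1)
t=3: δ = [3.433e-05, 8.583e-06, 5.150e-05, 1.717e-05, 8.583e-06]  ψ = [2, 1, 2, 1, 0]  (obs o_3=3)
backtrack: best end state = 2; path = [2, 2, 2, 2]

path = [2, 2, 2, 2]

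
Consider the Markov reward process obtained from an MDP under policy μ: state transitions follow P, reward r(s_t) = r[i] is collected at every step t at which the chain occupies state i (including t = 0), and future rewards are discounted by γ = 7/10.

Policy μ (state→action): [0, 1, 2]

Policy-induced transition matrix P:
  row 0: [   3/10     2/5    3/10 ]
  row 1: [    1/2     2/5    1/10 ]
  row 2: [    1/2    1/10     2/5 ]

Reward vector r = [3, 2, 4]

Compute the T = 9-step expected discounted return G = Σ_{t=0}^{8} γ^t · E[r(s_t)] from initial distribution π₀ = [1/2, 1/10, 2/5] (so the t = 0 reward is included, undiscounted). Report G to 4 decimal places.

G = 9.8547

t=0: π = [0.5000, 0.1000, 0.4000], E[r] = 3.3000, γ^t·E[r] = 3.300000, running G = 3.300000
t=1: π = [0.4000, 0.2800, 0.3200], E[r] = 3.0400, γ^t·E[r] = 2.128000, running G = 5.428000
t=2: π = [0.4200, 0.3040, 0.2760], E[r] = 2.9720, γ^t·E[r] = 1.456280, running G = 6.884280
t=3: π = [0.4160, 0.3172, 0.2668], E[r] = 2.9496, γ^t·E[r] = 1.011713, running G = 7.895993
t=4: π = [0.4168, 0.3200, 0.2632], E[r] = 2.9433, γ^t·E[r] = 0.706682, running G = 8.602674
t=5: π = [0.4166, 0.3210, 0.2623], E[r] = 2.9413, γ^t·E[r] = 0.494345, running G = 9.097019
t=6: π = [0.4167, 0.3213, 0.2620], E[r] = 2.9407, γ^t·E[r] = 0.345974, running G = 9.442993
t=7: π = [0.4167, 0.3214, 0.2619], E[r] = 2.9406, γ^t·E[r] = 0.242167, running G = 9.685160
t=8: π = [0.4167, 0.3214, 0.2619], E[r] = 2.9405, γ^t·E[r] = 0.169514, running G = 9.854674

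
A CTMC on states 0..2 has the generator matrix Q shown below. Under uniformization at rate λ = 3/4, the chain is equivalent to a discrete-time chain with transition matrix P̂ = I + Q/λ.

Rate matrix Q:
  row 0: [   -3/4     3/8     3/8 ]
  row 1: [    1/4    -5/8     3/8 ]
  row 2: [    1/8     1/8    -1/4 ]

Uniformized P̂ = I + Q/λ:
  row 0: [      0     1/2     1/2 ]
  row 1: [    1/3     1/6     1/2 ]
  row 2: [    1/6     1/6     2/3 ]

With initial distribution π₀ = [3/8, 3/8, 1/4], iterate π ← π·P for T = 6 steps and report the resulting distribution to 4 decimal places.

t=0: π = [0.3750, 0.3750, 0.2500]
t=1: π = [0.1667, 0.2917, 0.5417]
t=2: π = [0.1875, 0.2222, 0.5903]
t=3: π = [0.1725, 0.2292, 0.5984]
t=4: π = [0.1761, 0.2242, 0.5997]
t=5: π = [0.1747, 0.2254, 0.6000]
t=6: π = [0.1751, 0.2249, 0.6000]

π = [0.1751, 0.2249, 0.6000]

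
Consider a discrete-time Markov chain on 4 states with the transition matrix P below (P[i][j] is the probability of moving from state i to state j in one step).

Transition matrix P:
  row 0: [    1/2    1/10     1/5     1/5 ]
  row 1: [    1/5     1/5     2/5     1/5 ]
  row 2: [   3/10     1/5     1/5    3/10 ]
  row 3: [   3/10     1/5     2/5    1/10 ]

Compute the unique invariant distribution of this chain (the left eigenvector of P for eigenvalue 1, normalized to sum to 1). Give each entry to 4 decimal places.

Balance equations π_j = Σ_i π_i·P[i][j]:
  π_0 = 1/2·π_0 + 1/5·π_1 + 3/10·π_2 + 3/10·π_3
  π_1 = 1/10·π_0 + 1/5·π_1 + 1/5·π_2 + 1/5·π_3
  π_2 = 1/5·π_0 + 2/5·π_1 + 1/5·π_2 + 2/5·π_3
  normalize: π_0 + π_1 + π_2 + π_3 = 1
Solving the linear system gives exactly π = [28/79, 13/79, 65/237, 49/237].

π = [0.3544, 0.1646, 0.2743, 0.2068]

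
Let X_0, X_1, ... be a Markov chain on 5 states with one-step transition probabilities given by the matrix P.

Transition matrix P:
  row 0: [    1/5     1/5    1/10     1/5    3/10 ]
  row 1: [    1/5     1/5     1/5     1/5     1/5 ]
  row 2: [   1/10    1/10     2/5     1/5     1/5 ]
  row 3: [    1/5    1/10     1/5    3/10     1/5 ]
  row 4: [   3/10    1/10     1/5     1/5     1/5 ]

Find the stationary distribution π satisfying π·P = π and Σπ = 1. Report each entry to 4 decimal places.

π = [0.1995, 0.1333, 0.2251, 0.2222, 0.2199]

Balance equations π_j = Σ_i π_i·P[i][j]:
  π_0 = 1/5·π_0 + 1/5·π_1 + 1/10·π_2 + 1/5·π_3 + 3/10·π_4
  π_1 = 1/5·π_0 + 1/5·π_1 + 1/10·π_2 + 1/10·π_3 + 1/10·π_4
  π_2 = 1/10·π_0 + 1/5·π_1 + 2/5·π_2 + 1/5·π_3 + 1/5·π_4
  π_3 = 1/5·π_0 + 1/5·π_1 + 1/5·π_2 + 3/10·π_3 + 1/5·π_4
  normalize: π_0 + π_1 + π_2 + π_3 + π_4 = 1
Solving the linear system gives exactly π = [78/391, 469/3519, 88/391, 2/9, 86/391].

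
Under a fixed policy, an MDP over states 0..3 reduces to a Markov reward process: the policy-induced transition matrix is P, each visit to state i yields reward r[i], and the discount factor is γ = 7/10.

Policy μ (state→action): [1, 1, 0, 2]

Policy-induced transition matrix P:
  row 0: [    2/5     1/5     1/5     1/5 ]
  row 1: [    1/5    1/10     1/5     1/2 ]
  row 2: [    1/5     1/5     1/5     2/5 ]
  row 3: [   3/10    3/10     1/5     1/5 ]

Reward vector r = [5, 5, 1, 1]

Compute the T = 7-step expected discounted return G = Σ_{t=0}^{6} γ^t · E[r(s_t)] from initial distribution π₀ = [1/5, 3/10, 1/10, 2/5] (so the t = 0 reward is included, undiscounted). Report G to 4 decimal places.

G = 9.1326

t=0: π = [0.2000, 0.3000, 0.1000, 0.4000], E[r] = 3.0000, γ^t·E[r] = 3.000000, running G = 3.000000
t=1: π = [0.2800, 0.2100, 0.2000, 0.3100], E[r] = 2.9600, γ^t·E[r] = 2.072000, running G = 5.072000
t=2: π = [0.2870, 0.2100, 0.2000, 0.3030], E[r] = 2.9880, γ^t·E[r] = 1.464120, running G = 6.536120
t=3: π = [0.2877, 0.2093, 0.2000, 0.3030], E[r] = 2.9880, γ^t·E[r] = 1.024884, running G = 7.561004
t=4: π = [0.2878, 0.2094, 0.2000, 0.3028], E[r] = 2.9888, γ^t·E[r] = 0.717620, running G = 8.278624
t=5: π = [0.2878, 0.2093, 0.2000, 0.3028], E[r] = 2.9888, γ^t·E[r] = 0.502320, running G = 8.780945
t=6: π = [0.2879, 0.2093, 0.2000, 0.3028], E[r] = 2.9888, γ^t·E[r] = 0.351628, running G = 9.132573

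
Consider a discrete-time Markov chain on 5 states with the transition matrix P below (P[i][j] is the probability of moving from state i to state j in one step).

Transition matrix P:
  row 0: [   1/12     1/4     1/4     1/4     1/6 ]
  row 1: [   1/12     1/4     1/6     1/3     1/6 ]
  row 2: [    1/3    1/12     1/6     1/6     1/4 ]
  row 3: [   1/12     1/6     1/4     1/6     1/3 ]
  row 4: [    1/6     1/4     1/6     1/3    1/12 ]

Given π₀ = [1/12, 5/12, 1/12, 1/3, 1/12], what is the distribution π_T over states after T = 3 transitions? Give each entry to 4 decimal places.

t=0: π = [0.0833, 0.4167, 0.0833, 0.3333, 0.0833]
t=1: π = [0.1111, 0.2083, 0.2014, 0.2569, 0.2222]
t=2: π = [0.1522, 0.1950, 0.1973, 0.2477, 0.2078]
t=3: π = [0.1500, 0.1965, 0.2000, 0.2465, 0.2071]

π = [0.1500, 0.1965, 0.2000, 0.2465, 0.2071]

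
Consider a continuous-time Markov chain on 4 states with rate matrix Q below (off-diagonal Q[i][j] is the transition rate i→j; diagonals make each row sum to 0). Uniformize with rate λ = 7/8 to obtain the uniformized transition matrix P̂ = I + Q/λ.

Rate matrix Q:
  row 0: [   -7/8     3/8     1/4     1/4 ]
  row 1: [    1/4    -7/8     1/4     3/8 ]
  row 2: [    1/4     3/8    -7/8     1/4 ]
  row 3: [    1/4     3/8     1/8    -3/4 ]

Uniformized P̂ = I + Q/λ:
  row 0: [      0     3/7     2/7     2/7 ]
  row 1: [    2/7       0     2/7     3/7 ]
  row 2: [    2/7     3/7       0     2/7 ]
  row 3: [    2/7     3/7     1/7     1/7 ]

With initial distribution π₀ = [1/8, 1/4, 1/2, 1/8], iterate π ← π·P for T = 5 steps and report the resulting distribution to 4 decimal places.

π = [0.2224, 0.3007, 0.1897, 0.2871]

t=0: π = [0.1250, 0.2500, 0.5000, 0.1250]
t=1: π = [0.2500, 0.3214, 0.1250, 0.3036]
t=2: π = [0.2143, 0.2908, 0.2066, 0.2883]
t=3: π = [0.2245, 0.3039, 0.1855, 0.2861]
t=4: π = [0.2216, 0.2983, 0.1918, 0.2883]
t=5: π = [0.2224, 0.3007, 0.1897, 0.2871]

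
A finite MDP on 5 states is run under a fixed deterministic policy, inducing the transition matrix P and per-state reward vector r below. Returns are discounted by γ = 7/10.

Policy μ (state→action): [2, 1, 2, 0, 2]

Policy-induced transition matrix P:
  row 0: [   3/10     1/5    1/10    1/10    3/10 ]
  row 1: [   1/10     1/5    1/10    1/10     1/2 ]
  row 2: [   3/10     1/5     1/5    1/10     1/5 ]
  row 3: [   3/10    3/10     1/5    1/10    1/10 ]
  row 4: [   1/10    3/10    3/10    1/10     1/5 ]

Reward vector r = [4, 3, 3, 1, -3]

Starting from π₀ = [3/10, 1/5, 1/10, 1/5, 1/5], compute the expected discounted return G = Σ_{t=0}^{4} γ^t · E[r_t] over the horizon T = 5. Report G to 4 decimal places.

t=0: π = [0.3000, 0.2000, 0.1000, 0.2000, 0.2000], E[r] = 1.7000, γ^t·E[r] = 1.700000, running G = 1.700000
t=1: π = [0.2200, 0.2400, 0.1700, 0.1000, 0.2700], E[r] = 1.4000, γ^t·E[r] = 0.980000, running G = 2.680000
t=2: π = [0.1980, 0.2370, 0.1810, 0.1000, 0.2840], E[r] = 1.2940, γ^t·E[r] = 0.634060, running G = 3.314060
t=3: π = [0.1958, 0.2384, 0.1849, 0.1000, 0.2809], E[r] = 1.3104, γ^t·E[r] = 0.449467, running G = 3.763527
t=4: π = [0.1961, 0.2381, 0.1847, 0.1000, 0.2811], E[r] = 1.3095, γ^t·E[r] = 0.314421, running G = 4.077948

G = 4.0779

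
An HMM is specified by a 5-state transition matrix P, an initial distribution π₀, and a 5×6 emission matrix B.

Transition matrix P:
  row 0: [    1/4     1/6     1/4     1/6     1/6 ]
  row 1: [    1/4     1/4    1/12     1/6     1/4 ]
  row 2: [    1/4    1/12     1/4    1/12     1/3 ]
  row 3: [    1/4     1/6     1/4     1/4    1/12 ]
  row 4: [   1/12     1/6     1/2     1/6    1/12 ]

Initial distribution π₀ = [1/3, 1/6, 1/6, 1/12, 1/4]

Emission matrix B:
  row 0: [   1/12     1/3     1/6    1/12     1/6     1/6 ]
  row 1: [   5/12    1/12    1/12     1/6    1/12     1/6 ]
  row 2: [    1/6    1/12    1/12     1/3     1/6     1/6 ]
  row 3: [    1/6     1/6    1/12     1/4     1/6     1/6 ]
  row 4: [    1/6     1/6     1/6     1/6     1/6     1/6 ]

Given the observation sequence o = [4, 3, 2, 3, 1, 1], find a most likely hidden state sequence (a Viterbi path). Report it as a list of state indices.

path = [4, 2, 4, 2, 0, 0]

t=0: δ = [5.556e-02, 1.389e-02, 2.778e-02, 1.389e-02, 4.167e-02]  (obs o_0=4)
t=1: δ = [1.157e-03, 1.543e-03, 6.944e-03, 2.315e-03, 1.543e-03]  ψ = [0, 0, 4, 0, 0]  (obs o_1=3)
t=2: δ = [2.894e-04, 4.823e-05, 1.447e-04, 4.823e-05, 3.858e-04]  ψ = [2, 2, 2, 2, 2]  (obs o_2=2)
t=3: δ = [6.028e-06, 1.072e-05, 6.430e-05, 1.608e-05, 8.038e-06]  ψ = [0, 4, 4, 4, 0]  (obs o_3=3)
t=4: δ = [5.358e-06, 4.465e-07, 1.340e-06, 8.931e-07, 3.572e-06]  ψ = [2, 2, 2, 2, 2]  (obs o_4=1)
t=5: δ = [4.465e-07, 7.442e-08, 1.488e-07, 1.488e-07, 1.488e-07]  ψ = [0, 0, 4, 0, 0]  (obs o_5=1)
backtrack: best end state = 0; path = [4, 2, 4, 2, 0, 0]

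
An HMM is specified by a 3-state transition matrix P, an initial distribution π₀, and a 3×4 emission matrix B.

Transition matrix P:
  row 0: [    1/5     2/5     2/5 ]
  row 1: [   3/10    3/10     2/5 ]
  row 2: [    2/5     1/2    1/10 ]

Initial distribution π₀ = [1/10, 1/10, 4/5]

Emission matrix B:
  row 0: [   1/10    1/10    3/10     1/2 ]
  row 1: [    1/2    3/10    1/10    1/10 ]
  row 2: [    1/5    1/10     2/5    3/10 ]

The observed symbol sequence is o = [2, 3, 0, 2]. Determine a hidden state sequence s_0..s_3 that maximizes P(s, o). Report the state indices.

t=0: δ = [3.000e-02, 1.000e-02, 3.200e-01]  (obs o_0=2)
t=1: δ = [6.400e-02, 1.600e-02, 9.600e-03]  ψ = [2, 2, 2]  (obs o_1=3)
t=2: δ = [1.280e-03, 1.280e-02, 5.120e-03]  ψ = [0, 0, 0]  (obs o_2=0)
t=3: δ = [1.152e-03, 3.840e-04, 2.048e-03]  ψ = [1, 1, 1]  (obs o_3=2)
backtrack: best end state = 2; path = [2, 0, 1, 2]

path = [2, 0, 1, 2]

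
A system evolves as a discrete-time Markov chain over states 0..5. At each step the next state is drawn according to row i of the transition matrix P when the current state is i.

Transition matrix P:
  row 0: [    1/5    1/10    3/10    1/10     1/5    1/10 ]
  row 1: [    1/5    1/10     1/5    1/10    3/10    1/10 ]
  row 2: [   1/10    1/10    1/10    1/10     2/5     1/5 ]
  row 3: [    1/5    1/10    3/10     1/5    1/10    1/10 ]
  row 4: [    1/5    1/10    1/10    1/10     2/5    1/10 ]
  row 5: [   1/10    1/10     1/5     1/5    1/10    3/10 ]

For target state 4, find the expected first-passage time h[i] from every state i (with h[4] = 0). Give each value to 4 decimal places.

h = [4.3938, 4.0218, 3.7194, 4.8820, 0.0000, 5.0883]

First-step conditioning: h[4] = 0; for i ≠ 4, h[i] = 1 + Σ_k P[i][k]·h[k].
  h[0] = 1 + 1/5·h[0] + 1/10·h[1] + 3/10·h[2] + 1/10·h[3] + 1/10·h[5]
  h[1] = 1 + 1/5·h[0] + 1/10·h[1] + 1/5·h[2] + 1/10·h[3] + 1/10·h[5]
  h[2] = 1 + 1/10·h[0] + 1/10·h[1] + 1/10·h[2] + 1/10·h[3] + 1/5·h[5]
  h[3] = 1 + 1/5·h[0] + 1/10·h[1] + 3/10·h[2] + 1/5·h[3] + 1/10·h[5]
  h[5] = 1 + 1/10·h[0] + 1/10·h[1] + 1/5·h[2] + 1/5·h[3] + 3/10·h[5]
Solving the 5×5 linear system over states ≠ 4 gives exactly h = [29100/6623, 79910/19869, 73900/19869, 97000/19869, 0, 33700/6623] (h[4] = 0 is the target).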